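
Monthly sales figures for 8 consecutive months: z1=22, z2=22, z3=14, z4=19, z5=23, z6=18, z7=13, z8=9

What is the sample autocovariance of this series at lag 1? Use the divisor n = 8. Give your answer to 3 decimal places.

5.781

Mean z̄ = (22 + 22 + 14 + 19 + 23 + 18 + 13 + 9)/8 = 17.5000
Σ_{t=1}^{7}(z_t−z̄)(z_{t+1}−z̄) = 46.2500
γ_1 = 46.2500 / 8 = 5.781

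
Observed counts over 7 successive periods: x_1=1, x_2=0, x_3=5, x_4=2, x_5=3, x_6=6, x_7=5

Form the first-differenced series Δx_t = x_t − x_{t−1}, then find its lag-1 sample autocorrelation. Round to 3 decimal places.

-0.633

First differences Δx: -1, 5, -3, 1, 3, -1
Mean of differences = 0.6667
Numerator Σ(Δx_t−Δx̄)(Δx_{t+1}−Δx̄) = -27.4444
Denominator Σ(Δx_t−Δx̄)² = 43.3333
r_1(Δx) = -27.4444 / 43.3333 = -0.633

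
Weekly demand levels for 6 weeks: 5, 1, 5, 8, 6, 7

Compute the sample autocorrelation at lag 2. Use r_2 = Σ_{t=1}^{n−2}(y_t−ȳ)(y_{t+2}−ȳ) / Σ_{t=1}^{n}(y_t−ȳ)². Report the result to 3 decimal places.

-0.246

Mean ȳ = (5 + 1 + 5 + 8 + 6 + 7)/6 = 5.3333
Deviations from mean: -0.3333, -4.3333, -0.3333, 2.6667, 0.6667, 1.6667
Numerator Σ_{t=1}^{4}(y_t−ȳ)(y_{t+2}−ȳ) = -7.2222
Denominator Σ(y_t−ȳ)² = 29.3333
r_2 = -7.2222 / 29.3333 = -0.246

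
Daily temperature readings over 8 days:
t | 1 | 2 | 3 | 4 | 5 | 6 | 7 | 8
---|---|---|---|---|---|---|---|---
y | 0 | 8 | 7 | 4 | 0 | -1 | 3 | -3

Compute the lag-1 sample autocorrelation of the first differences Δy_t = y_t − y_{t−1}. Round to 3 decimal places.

First differences Δy: 8, -1, -3, -4, -1, 4, -6
Mean of differences = -0.4286
Numerator Σ(Δy_t−Δȳ)(Δy_{t+1}−Δȳ) = -19.3265
Denominator Σ(Δy_t−Δȳ)² = 141.7143
r_1(Δy) = -19.3265 / 141.7143 = -0.136

-0.136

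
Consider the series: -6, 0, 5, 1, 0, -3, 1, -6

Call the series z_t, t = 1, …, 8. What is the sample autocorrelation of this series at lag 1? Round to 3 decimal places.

Mean z̄ = (-6 + 0 + 5 + 1 + 0 − 3 + 1 − 6)/8 = -1.0000
Σ(z_t−z̄)(z_{t+1}−z̄) = (-5.0000) + (6.0000) + (12.0000) + (2.0000) + (-2.0000) + (-4.0000) + (-10.0000) = -1.0000
Denominator Σ(z_t−z̄)² = 100.0000
r_1 = -1.0000 / 100.0000 = -0.010

-0.010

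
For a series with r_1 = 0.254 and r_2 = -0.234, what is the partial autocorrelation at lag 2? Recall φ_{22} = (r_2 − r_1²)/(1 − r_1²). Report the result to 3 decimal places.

-0.319

φ_{22} = (r_2 − r_1²) / (1 − r_1²)
r_1² = (0.254)² = 0.064516
Numerator = -0.234 − 0.0645 = -0.2985; denominator = 1 − 0.0645 = 0.9355
φ_{22} = -0.2985 / 0.9355 = -0.319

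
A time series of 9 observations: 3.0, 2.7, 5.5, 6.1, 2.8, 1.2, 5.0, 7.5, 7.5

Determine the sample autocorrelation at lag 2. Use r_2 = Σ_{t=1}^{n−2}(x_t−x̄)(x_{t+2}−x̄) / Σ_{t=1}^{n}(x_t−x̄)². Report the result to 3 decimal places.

-0.499

Mean x̄ = (3.0 + 2.7 + 5.5 + 6.1 + 2.8 + 1.2 + 5.0 + 7.5 + 7.5)/9 = 4.5889
Σ(x_t−x̄)(x_{t+2}−x̄) = (-1.4477) + (-2.8543) + (-1.6299) + (-5.1210) + (-0.7354) + (-9.8654) + (1.1968) = -20.4569
Denominator Σ(x_t−x̄)² = 41.0089
r_2 = -20.4569 / 41.0089 = -0.499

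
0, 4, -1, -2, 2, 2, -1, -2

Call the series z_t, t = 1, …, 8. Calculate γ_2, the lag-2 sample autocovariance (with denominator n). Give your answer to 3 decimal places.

Mean z̄ = (0 + 4 − 1 − 2 + 2 + 2 − 1 − 2)/8 = 0.2500
Σ_{t=1}^{6}(z_t−z̄)(z_{t+2}−z̄) = -20.3750
γ_2 = -20.3750 / 8 = -2.547

-2.547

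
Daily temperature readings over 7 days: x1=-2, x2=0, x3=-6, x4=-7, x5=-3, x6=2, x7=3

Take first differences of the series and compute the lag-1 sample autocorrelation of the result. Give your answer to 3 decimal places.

0.160

First differences Δx: 2, -6, -1, 4, 5, 1
Mean of differences = 0.8333
Numerator Σ(Δx_t−Δx̄)(Δx_{t+1}−Δx̄) = 12.6389
Denominator Σ(Δx_t−Δx̄)² = 78.8333
r_1(Δx) = 12.6389 / 78.8333 = 0.160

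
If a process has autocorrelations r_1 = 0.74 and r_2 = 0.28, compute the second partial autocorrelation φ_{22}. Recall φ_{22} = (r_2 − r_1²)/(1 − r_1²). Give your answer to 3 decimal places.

-0.592

φ_{22} = (r_2 − r_1²) / (1 − r_1²)
r_1² = (0.74)² = 0.5476
Numerator = 0.28 − 0.5476 = -0.2676; denominator = 1 − 0.5476 = 0.4524
φ_{22} = -0.2676 / 0.4524 = -0.592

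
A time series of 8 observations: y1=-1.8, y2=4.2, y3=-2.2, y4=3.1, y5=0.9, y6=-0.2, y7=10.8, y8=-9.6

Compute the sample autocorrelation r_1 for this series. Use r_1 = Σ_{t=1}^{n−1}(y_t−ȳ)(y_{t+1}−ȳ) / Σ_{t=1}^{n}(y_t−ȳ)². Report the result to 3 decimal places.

-0.571

Mean ȳ = (-1.8 + 4.2 − 2.2 + 3.1 + 0.9 − 0.2 + 10.8 − 9.6)/8 = 0.6500
Deviations from mean: -2.4500, 3.5500, -2.8500, 2.4500, 0.2500, -0.8500, 10.1500, -10.2500
Numerator Σ_{t=1}^{7}(y_t−ȳ)(y_{t+1}−ȳ) = -138.0625
Denominator Σ(y_t−ȳ)² = 241.6000
r_1 = -138.0625 / 241.6000 = -0.571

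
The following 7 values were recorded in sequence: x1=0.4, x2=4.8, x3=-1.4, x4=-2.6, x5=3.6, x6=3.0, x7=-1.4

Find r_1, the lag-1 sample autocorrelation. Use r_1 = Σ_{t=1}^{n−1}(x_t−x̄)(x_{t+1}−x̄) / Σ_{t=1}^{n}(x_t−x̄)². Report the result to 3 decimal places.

Mean x̄ = (0.4 + 4.8 − 1.4 − 2.6 + 3.6 + 3.0 − 1.4)/7 = 0.9143
Deviations from mean: -0.5143, 3.8857, -2.3143, -3.5143, 2.6857, 2.0857, -2.3143
Σ(x_t−x̄)(x_{t+1}−x̄) = (-1.9984) + (-8.9927) + (8.1331) + (-9.4384) + (5.6016) + (-4.8269) = -11.5216
Denominator Σ(x_t−x̄)² = 49.9886
r_1 = -11.5216 / 49.9886 = -0.230

-0.230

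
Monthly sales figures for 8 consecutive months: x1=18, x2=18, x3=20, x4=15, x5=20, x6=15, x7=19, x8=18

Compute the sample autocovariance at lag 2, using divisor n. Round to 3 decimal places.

Mean x̄ = (18 + 18 + 20 + 15 + 20 + 15 + 19 + 18)/8 = 17.8750
Σ_{t=1}^{6}(x_t−x̄)(x_{t+2}−x̄) = 14.7188
γ_2 = 14.7188 / 8 = 1.840

1.840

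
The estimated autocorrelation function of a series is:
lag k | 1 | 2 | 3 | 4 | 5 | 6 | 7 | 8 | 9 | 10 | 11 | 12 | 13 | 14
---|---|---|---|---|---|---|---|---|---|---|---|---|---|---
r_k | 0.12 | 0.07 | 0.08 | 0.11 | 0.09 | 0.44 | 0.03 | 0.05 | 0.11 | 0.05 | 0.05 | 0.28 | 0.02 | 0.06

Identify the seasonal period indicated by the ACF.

6

The largest autocorrelation is r_6 = 0.44, with a weaker echo at lag 12 (0.28); the remaining lags stay at or below 0.12.
The dominant spike at lag 6 indicates a seasonal period of 6.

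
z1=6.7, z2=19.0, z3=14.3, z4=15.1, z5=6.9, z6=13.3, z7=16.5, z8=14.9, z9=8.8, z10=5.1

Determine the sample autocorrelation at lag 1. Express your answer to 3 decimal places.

-0.026

Mean z̄ = (6.7 + 19.0 + 14.3 + 15.1 + 6.9 + 13.3 + 16.5 + 14.9 + 8.8 + 5.1)/10 = 12.0600
Numerator Σ_{t=1}^{9}(z_t−z̄)(z_{t+1}−z̄) = -5.3816
Denominator Σ(z_t−z̄)² = 206.1640
r_1 = -5.3816 / 206.1640 = -0.026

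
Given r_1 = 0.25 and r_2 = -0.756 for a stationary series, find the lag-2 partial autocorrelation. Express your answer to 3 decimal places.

φ_{22} = (r_2 − r_1²) / (1 − r_1²)
r_1² = (0.25)² = 0.0625
Numerator = -0.756 − 0.0625 = -0.8185; denominator = 1 − 0.0625 = 0.9375
φ_{22} = -0.8185 / 0.9375 = -0.873

-0.873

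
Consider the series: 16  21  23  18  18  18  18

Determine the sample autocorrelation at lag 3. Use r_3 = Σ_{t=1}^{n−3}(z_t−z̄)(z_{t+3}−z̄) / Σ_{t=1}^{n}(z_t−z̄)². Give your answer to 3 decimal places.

Mean z̄ = (16 + 21 + 23 + 18 + 18 + 18 + 18)/7 = 18.8571
Deviations from mean: -2.8571, 2.1429, 4.1429, -0.8571, -0.8571, -0.8571, -0.8571
Σ(z_t−z̄)(z_{t+3}−z̄) = (2.4490) + (-1.8367) + (-3.5510) + (0.7347) = -2.2041
Denominator Σ(z_t−z̄)² = 32.8571
r_3 = -2.2041 / 32.8571 = -0.067

-0.067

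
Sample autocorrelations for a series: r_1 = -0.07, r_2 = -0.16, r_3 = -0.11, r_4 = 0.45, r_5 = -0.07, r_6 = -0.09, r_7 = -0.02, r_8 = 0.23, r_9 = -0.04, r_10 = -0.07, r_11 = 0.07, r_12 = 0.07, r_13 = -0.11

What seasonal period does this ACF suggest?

The largest autocorrelation is r_4 = 0.45, with a weaker echo at lag 8 (0.23); the remaining lags stay at or below 0.07.
The dominant spike at lag 4 indicates a seasonal period of 4.

4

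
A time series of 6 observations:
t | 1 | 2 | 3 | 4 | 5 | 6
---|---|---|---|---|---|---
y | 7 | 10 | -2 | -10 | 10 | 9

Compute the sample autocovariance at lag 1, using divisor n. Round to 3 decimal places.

Mean ȳ = (7 + 10 − 2 − 10 + 10 + 9)/6 = 4.0000
Deviations: 3.0000, 6.0000, -6.0000, -14.0000, 6.0000, 5.0000
Σ_{t=1}^{5}(y_t−ȳ)(y_{t+1}−ȳ) = 12.0000
γ_1 = 12.0000 / 6 = 2.000

2.000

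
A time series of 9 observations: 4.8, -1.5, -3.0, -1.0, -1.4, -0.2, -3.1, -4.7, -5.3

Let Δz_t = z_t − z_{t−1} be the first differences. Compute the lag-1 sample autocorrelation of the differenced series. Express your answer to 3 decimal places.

0.036

First differences Δz: -6.3, -1.5, 2.0, -0.4, 1.2, -2.9, -1.6, -0.6
Mean of differences = -1.2625
Numerator Σ(Δz_t−Δz̄)(Δz_{t+1}−Δz̄) = 1.6561
Denominator Σ(Δz_t−Δz̄)² = 46.1188
r_1(Δz) = 1.6561 / 46.1188 = 0.036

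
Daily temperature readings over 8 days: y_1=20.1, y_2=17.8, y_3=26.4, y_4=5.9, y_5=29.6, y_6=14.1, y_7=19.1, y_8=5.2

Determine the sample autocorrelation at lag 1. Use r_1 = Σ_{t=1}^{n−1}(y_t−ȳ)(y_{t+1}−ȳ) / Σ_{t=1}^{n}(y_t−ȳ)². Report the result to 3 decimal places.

-0.573

Mean ȳ = (20.1 + 17.8 + 26.4 + 5.9 + 29.6 + 14.1 + 19.1 + 5.2)/8 = 17.2750
Deviations from mean: 2.8250, 0.5250, 9.1250, -11.3750, 12.3250, -3.1750, 1.8250, -12.0750
Σ(y_t−ȳ)(y_{t+1}−ȳ) = (1.4831) + (4.7906) + (-103.7969) + (-140.1969) + (-39.1319) + (-5.7944) + (-22.0369) = -304.6831
Denominator Σ(y_t−ȳ)² = 532.0350
r_1 = -304.6831 / 532.0350 = -0.573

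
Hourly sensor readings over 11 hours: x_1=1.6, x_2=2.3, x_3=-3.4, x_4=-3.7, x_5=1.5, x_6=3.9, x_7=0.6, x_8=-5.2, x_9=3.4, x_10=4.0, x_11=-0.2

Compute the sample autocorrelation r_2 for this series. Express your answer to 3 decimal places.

Mean x̄ = (1.6 + 2.3 − 3.4 − 3.7 + 1.5 + 3.9 + 0.6 − 5.2 + 3.4 + 4.0 − 0.2)/11 = 0.4364
Numerator Σ_{t=1}^{9}(x_t−x̄)(x_{t+2}−x̄) = -71.4154
Denominator Σ(x_t−x̄)² = 103.4655
r_2 = -71.4154 / 103.4655 = -0.690

-0.690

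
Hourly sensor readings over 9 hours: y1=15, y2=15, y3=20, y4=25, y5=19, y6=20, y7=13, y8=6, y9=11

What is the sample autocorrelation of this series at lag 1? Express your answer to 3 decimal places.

0.543

Mean ȳ = (15 + 15 + 20 + 25 + 19 + 20 + 13 + 6 + 11)/9 = 16.0000
Numerator Σ_{t=1}^{8}(y_t−ȳ)(y_{t+1}−ȳ) = 140.0000
Denominator Σ(y_t−ȳ)² = 258.0000
r_1 = 140.0000 / 258.0000 = 0.543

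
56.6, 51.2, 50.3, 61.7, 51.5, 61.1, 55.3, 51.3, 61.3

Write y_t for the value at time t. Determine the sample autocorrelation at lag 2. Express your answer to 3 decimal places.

-0.005

Mean ȳ = (56.6 + 51.2 + 50.3 + 61.7 + 51.5 + 61.1 + 55.3 + 51.3 + 61.3)/9 = 55.5889
Numerator Σ_{t=1}^{7}(y_t−ȳ)(y_{t+2}−ȳ) = -0.9691
Denominator Σ(y_t−ȳ)² = 183.7889
r_2 = -0.9691 / 183.7889 = -0.005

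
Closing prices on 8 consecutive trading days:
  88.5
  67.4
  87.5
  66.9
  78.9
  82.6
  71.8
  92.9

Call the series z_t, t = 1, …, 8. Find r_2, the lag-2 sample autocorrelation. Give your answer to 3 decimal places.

0.325

Mean z̄ = (88.5 + 67.4 + 87.5 + 66.9 + 78.9 + 82.6 + 71.8 + 92.9)/8 = 79.5625
Deviations from mean: 8.9375, -12.1625, 7.9375, -12.6625, -0.6625, 3.0375, -7.7625, 13.3375
Σ(z_t−z̄)(z_{t+2}−z̄) = (70.9414) + (154.0077) + (-5.2586) + (-38.4623) + (5.1427) + (40.5127) = 226.8834
Denominator Σ(z_t−z̄)² = 698.9588
r_2 = 226.8834 / 698.9588 = 0.325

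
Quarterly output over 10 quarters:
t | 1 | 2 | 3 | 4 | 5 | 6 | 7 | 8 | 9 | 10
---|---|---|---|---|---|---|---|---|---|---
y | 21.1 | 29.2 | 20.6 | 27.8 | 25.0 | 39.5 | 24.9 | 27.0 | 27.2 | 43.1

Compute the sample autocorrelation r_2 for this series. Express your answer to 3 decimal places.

Mean ȳ = (21.1 + 29.2 + 20.6 + 27.8 + 25.0 + 39.5 + 24.9 + 27.0 + 27.2 + 43.1)/10 = 28.5400
Numerator Σ_{t=1}^{8}(y_t−ȳ)(y_{t+2}−ȳ) = 57.0448
Denominator Σ(y_t−ȳ)² = 481.4440
r_2 = 57.0448 / 481.4440 = 0.118

0.118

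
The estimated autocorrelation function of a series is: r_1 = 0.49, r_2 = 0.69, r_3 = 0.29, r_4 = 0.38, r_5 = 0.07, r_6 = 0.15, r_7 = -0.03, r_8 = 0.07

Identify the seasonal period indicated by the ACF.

2

The largest autocorrelation is r_2 = 0.69; the remaining lags stay at or below 0.49.
The dominant spike at lag 2 indicates a seasonal period of 2.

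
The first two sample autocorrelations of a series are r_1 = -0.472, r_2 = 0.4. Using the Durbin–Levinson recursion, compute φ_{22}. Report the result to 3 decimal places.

φ_{22} = (r_2 − r_1²) / (1 − r_1²)
r_1² = (-0.472)² = 0.222784
Numerator = 0.4 − 0.2228 = 0.1772; denominator = 1 − 0.2228 = 0.7772
φ_{22} = 0.1772 / 0.7772 = 0.228

0.228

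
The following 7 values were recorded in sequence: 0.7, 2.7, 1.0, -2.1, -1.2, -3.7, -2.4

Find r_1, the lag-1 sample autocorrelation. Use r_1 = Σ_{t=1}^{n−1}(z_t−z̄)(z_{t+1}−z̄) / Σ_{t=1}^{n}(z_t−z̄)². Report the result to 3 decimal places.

Mean z̄ = (0.7 + 2.7 + 1.0 − 2.1 − 1.2 − 3.7 − 2.4)/7 = -0.7143
Deviations from mean: 1.4143, 3.4143, 1.7143, -1.3857, -0.4857, -2.9857, -1.6857
Numerator Σ_{t=1}^{6}(z_t−z̄)(z_{t+1}−z̄) = 15.4627
Denominator Σ(z_t−z̄)² = 30.5086
r_1 = 15.4627 / 30.5086 = 0.507

0.507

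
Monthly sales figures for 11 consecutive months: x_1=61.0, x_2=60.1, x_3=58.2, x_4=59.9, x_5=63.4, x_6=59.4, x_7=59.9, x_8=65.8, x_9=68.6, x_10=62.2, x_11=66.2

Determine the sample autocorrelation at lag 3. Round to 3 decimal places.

0.158

Mean x̄ = (61.0 + 60.1 + 58.2 + 59.9 + 63.4 + 59.4 + 59.9 + 65.8 + 68.6 + 62.2 + 66.2)/11 = 62.2455
Numerator Σ_{t=1}^{8}(x_t−x̄)(x_{t+3}−x̄) = 17.6420
Denominator Σ(x_t−x̄)² = 111.6073
r_3 = 17.6420 / 111.6073 = 0.158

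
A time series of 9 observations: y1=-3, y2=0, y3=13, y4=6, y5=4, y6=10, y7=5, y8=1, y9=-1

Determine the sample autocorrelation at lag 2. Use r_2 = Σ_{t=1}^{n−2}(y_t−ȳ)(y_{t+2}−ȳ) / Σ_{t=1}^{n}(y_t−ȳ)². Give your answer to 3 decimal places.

-0.362

Mean ȳ = (-3 + 0 + 13 + 6 + 4 + 10 + 5 + 1 − 1)/9 = 3.8889
Numerator Σ_{t=1}^{7}(y_t−ȳ)(y_{t+2}−ȳ) = -80.0247
Denominator Σ(y_t−ȳ)² = 220.8889
r_2 = -80.0247 / 220.8889 = -0.362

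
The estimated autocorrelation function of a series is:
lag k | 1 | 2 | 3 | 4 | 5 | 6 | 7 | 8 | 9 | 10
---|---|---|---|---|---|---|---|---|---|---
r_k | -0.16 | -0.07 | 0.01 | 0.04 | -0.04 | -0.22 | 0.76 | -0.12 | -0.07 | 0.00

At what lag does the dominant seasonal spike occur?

7

The largest autocorrelation is r_7 = 0.76; the remaining lags stay at or below 0.04.
The dominant spike at lag 7 indicates a seasonal period of 7.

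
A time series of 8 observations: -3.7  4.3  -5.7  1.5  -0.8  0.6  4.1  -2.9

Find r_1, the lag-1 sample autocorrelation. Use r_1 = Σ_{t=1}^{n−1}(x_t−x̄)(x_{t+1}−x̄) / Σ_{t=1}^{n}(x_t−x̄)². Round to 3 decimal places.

-0.638

Mean x̄ = (-3.7 + 4.3 − 5.7 + 1.5 − 0.8 + 0.6 + 4.1 − 2.9)/8 = -0.3250
Deviations from mean: -3.3750, 4.6250, -5.3750, 1.8250, -0.4750, 0.9250, 4.4250, -2.5750
Σ(x_t−x̄)(x_{t+1}−x̄) = (-15.6094) + (-24.8594) + (-9.8094) + (-0.8669) + (-0.4394) + (4.0931) + (-11.3944) = -58.8856
Denominator Σ(x_t−x̄)² = 92.2950
r_1 = -58.8856 / 92.2950 = -0.638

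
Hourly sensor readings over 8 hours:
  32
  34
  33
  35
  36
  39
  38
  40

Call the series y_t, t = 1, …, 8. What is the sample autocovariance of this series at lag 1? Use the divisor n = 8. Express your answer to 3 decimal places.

3.857

Mean ȳ = (32 + 34 + 33 + 35 + 36 + 39 + 38 + 40)/8 = 35.8750
Deviations: -3.8750, -1.8750, -2.8750, -0.8750, 0.1250, 3.1250, 2.1250, 4.1250
Σ_{t=1}^{7}(y_t−ȳ)(y_{t+1}−ȳ) = 30.8594
γ_1 = 30.8594 / 8 = 3.857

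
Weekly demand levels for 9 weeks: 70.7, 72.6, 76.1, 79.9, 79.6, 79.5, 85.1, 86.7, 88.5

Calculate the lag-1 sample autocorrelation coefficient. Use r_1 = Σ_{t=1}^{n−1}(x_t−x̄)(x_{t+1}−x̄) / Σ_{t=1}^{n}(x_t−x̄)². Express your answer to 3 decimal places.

Mean x̄ = (70.7 + 72.6 + 76.1 + 79.9 + 79.6 + 79.5 + 85.1 + 86.7 + 88.5)/9 = 79.8556
Numerator Σ_{t=1}^{8}(x_t−x̄)(x_{t+1}−x̄) = 186.7869
Denominator Σ(x_t−x̄)² = 299.8422
r_1 = 186.7869 / 299.8422 = 0.623

0.623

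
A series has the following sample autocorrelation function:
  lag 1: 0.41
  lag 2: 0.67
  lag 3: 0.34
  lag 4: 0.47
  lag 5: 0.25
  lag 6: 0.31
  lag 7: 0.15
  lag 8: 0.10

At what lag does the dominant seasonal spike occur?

2

The largest autocorrelation is r_2 = 0.67, with a weaker echo at lag 4 (0.47); the remaining lags stay at or below 0.41.
The dominant spike at lag 2 indicates a seasonal period of 2.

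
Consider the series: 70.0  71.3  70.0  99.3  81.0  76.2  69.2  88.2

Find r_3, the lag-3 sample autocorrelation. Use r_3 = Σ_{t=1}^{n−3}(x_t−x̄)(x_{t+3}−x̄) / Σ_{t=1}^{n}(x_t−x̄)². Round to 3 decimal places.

-0.410

Mean x̄ = (70.0 + 71.3 + 70.0 + 99.3 + 81.0 + 76.2 + 69.2 + 88.2)/8 = 78.1500
Deviations from mean: -8.1500, -6.8500, -8.1500, 21.1500, 2.8500, -1.9500, -8.9500, 10.0500
Σ(x_t−x̄)(x_{t+3}−x̄) = (-172.3725) + (-19.5225) + (15.8925) + (-189.2925) + (28.6425) = -336.6525
Denominator Σ(x_t−x̄)² = 820.1200
r_3 = -336.6525 / 820.1200 = -0.410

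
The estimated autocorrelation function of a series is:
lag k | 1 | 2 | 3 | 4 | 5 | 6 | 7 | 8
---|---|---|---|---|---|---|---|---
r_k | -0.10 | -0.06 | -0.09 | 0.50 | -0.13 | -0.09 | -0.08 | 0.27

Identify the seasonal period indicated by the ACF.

The largest autocorrelation is r_4 = 0.50, with a weaker echo at lag 8 (0.27); the remaining lags stay at or below -0.06.
The dominant spike at lag 4 indicates a seasonal period of 4.

4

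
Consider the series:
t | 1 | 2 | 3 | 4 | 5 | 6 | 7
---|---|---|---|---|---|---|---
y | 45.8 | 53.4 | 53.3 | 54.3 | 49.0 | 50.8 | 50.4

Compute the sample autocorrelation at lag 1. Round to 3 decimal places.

Mean ȳ = (45.8 + 53.4 + 53.3 + 54.3 + 49.0 + 50.8 + 50.4)/7 = 51.0000
Deviations from mean: -5.2000, 2.4000, 2.3000, 3.3000, -2.0000, -0.2000, -0.6000
Numerator Σ_{t=1}^{6}(y_t−ȳ)(y_{t+1}−ȳ) = -5.4500
Denominator Σ(y_t−ȳ)² = 53.3800
r_1 = -5.4500 / 53.3800 = -0.102

-0.102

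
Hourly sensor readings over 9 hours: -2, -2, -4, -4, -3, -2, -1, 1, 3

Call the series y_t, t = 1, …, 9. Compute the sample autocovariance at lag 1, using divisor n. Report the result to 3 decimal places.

Mean ȳ = (-2 − 2 − 4 − 4 − 3 − 2 − 1 + 1 + 3)/9 = -1.5556
Σ_{t=1}^{8}(y_t−ȳ)(y_{t+1}−ȳ) = 24.2469
γ_1 = 24.2469 / 9 = 2.694

2.694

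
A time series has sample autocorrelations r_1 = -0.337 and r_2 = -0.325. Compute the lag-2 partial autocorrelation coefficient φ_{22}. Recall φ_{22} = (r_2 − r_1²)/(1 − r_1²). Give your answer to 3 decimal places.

φ_{22} = (r_2 − r_1²) / (1 − r_1²)
r_1² = (-0.337)² = 0.113569
Numerator = -0.325 − 0.1136 = -0.4386; denominator = 1 − 0.1136 = 0.8864
φ_{22} = -0.4386 / 0.8864 = -0.495

-0.495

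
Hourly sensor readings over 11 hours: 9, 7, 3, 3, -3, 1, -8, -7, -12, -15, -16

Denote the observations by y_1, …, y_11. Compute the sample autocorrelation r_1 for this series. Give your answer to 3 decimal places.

0.672

Mean ȳ = (9 + 7 + 3 + 3 − 3 + 1 − 8 − 7 − 12 − 15 − 16)/11 = -3.4545
Numerator Σ_{t=1}^{10}(y_t−ȳ)(y_{t+1}−ȳ) = 513.9752
Denominator Σ(y_t−ȳ)² = 764.7273
r_1 = 513.9752 / 764.7273 = 0.672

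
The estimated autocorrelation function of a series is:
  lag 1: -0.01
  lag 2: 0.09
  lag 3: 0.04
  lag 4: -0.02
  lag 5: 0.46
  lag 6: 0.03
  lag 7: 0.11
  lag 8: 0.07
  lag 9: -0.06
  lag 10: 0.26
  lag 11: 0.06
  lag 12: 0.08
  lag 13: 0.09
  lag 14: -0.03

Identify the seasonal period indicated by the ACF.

5

The largest autocorrelation is r_5 = 0.46, with a weaker echo at lag 10 (0.26); the remaining lags stay at or below 0.11.
The dominant spike at lag 5 indicates a seasonal period of 5.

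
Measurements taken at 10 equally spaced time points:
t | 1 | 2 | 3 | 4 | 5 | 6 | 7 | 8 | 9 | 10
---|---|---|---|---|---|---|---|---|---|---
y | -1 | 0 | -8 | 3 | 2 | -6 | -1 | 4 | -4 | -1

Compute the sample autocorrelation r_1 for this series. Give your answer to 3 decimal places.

-0.400

Mean ȳ = (-1 + 0 − 8 + 3 + 2 − 6 − 1 + 4 − 4 − 1)/10 = -1.2000
Numerator Σ_{t=1}^{9}(y_t−ȳ)(y_{t+1}−ȳ) = -53.4400
Denominator Σ(y_t−ȳ)² = 133.6000
r_1 = -53.4400 / 133.6000 = -0.400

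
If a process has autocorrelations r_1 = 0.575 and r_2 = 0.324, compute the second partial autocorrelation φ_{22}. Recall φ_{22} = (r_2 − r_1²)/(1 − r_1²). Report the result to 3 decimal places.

-0.010

φ_{22} = (r_2 − r_1²) / (1 − r_1²)
r_1² = (0.575)² = 0.330625
Numerator = 0.324 − 0.3306 = -0.0066; denominator = 1 − 0.3306 = 0.6694
φ_{22} = -0.0066 / 0.6694 = -0.010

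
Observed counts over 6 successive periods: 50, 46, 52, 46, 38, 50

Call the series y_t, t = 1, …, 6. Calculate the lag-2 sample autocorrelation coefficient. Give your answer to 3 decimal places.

-0.254

Mean ȳ = (50 + 46 + 52 + 46 + 38 + 50)/6 = 47.0000
Deviations from mean: 3.0000, -1.0000, 5.0000, -1.0000, -9.0000, 3.0000
Σ(y_t−ȳ)(y_{t+2}−ȳ) = (15.0000) + (1.0000) + (-45.0000) + (-3.0000) = -32.0000
Denominator Σ(y_t−ȳ)² = 126.0000
r_2 = -32.0000 / 126.0000 = -0.254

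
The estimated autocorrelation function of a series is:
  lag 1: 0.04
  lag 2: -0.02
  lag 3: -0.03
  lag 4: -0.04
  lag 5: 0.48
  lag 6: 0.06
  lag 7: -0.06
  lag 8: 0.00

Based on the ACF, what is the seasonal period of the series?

5

The largest autocorrelation is r_5 = 0.48; the remaining lags stay at or below 0.06.
The dominant spike at lag 5 indicates a seasonal period of 5.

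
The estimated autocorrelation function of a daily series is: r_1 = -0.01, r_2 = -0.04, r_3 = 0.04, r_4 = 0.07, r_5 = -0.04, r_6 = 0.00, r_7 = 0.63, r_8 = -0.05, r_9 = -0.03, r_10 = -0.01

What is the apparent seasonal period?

7

The largest autocorrelation is r_7 = 0.63; the remaining lags stay at or below 0.07.
The dominant spike at lag 7 indicates a seasonal period of 7.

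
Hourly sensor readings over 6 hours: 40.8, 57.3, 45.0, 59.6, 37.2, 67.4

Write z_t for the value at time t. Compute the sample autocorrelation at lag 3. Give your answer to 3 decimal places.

-0.383

Mean z̄ = (40.8 + 57.3 + 45.0 + 59.6 + 37.2 + 67.4)/6 = 51.2167
Numerator Σ_{t=1}^{3}(z_t−z̄)(z_{t+3}−z̄) = -273.2008
Denominator Σ(z_t−z̄)² = 712.8083
r_3 = -273.2008 / 712.8083 = -0.383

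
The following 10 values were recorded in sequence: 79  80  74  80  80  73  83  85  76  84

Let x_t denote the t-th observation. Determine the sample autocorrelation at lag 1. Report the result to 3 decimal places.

Mean x̄ = (79 + 80 + 74 + 80 + 80 + 73 + 83 + 85 + 76 + 84)/10 = 79.4000
Numerator Σ_{t=1}^{9}(x_t−x̄)(x_{t+1}−x̄) = -47.7600
Denominator Σ(x_t−x̄)² = 148.4000
r_1 = -47.7600 / 148.4000 = -0.322

-0.322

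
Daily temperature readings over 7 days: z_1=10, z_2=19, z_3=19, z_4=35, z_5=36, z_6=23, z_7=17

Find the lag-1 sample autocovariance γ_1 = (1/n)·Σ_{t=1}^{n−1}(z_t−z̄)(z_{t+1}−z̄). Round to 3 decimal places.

25.825

Mean z̄ = (10 + 19 + 19 + 35 + 36 + 23 + 17)/7 = 22.7143
Deviations: -12.7143, -3.7143, -3.7143, 12.2857, 13.2857, 0.2857, -5.7143
Σ_{t=1}^{6}(z_t−z̄)(z_{t+1}−z̄) = 180.7755
γ_1 = 180.7755 / 7 = 25.825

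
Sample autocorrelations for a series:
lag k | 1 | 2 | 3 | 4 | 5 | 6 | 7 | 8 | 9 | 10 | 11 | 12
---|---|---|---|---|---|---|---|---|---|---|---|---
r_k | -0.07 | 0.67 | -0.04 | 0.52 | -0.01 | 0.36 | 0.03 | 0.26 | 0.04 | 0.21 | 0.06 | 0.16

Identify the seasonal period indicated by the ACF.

2

The largest autocorrelation is r_2 = 0.67, with weaker echoes at lags 4 (0.52), 6 (0.36), 8 (0.26), 10 (0.21) and 12 (0.16); the remaining lags stay at or below 0.06.
The dominant spike at lag 2 indicates a seasonal period of 2.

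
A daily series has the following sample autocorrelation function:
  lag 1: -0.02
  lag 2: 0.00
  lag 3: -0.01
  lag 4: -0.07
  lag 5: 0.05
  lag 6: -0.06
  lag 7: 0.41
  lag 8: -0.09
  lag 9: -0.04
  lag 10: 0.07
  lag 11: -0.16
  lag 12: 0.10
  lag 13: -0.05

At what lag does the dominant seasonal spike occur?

The largest autocorrelation is r_7 = 0.41; the remaining lags stay at or below 0.10.
The dominant spike at lag 7 indicates a seasonal period of 7.

7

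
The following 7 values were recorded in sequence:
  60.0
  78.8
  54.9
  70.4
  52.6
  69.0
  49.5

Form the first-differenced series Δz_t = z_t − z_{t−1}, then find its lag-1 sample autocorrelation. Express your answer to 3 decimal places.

First differences Δz: 18.8, -23.9, 15.5, -17.8, 16.4, -19.5
Mean of differences = -1.7500
Numerator Σ(Δz_t−Δz̄)(Δz_{t+1}−Δz̄) = -1727.6025
Denominator Σ(Δz_t−Δz̄)² = 2112.5750
r_1(Δz) = -1727.6025 / 2112.5750 = -0.818

-0.818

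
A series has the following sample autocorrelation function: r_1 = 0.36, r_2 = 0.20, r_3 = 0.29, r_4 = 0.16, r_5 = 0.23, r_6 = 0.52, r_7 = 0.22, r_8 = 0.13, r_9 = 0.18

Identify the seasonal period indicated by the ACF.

6

The largest autocorrelation is r_6 = 0.52; the remaining lags stay at or below 0.36. The elevated value at lag 1 (0.36), dropping to 0.20 at lag 2, reflects decaying short-term dependence rather than seasonality.
The dominant spike at lag 6 indicates a seasonal period of 6.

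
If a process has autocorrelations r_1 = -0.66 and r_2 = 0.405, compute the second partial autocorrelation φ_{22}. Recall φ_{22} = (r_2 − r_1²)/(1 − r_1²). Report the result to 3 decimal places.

-0.054

φ_{22} = (r_2 − r_1²) / (1 − r_1²)
r_1² = (-0.66)² = 0.4356
Numerator = 0.405 − 0.4356 = -0.0306; denominator = 1 − 0.4356 = 0.5644
φ_{22} = -0.0306 / 0.5644 = -0.054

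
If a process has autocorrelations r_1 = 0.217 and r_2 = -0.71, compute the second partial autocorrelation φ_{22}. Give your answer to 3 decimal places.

-0.795

φ_{22} = (r_2 − r_1²) / (1 − r_1²)
r_1² = (0.217)² = 0.047089
Numerator = -0.71 − 0.0471 = -0.7571; denominator = 1 − 0.0471 = 0.9529
φ_{22} = -0.7571 / 0.9529 = -0.795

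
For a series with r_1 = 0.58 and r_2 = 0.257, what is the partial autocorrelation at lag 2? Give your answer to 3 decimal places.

φ_{22} = (r_2 − r_1²) / (1 − r_1²)
r_1² = (0.58)² = 0.3364
Numerator = 0.257 − 0.3364 = -0.0794; denominator = 1 − 0.3364 = 0.6636
φ_{22} = -0.0794 / 0.6636 = -0.120

-0.120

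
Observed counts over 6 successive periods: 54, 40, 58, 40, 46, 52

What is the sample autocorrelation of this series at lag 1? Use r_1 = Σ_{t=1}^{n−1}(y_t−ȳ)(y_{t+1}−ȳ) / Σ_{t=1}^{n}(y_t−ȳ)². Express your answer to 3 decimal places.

Mean ȳ = (54 + 40 + 58 + 40 + 46 + 52)/6 = 48.3333
Deviations from mean: 5.6667, -8.3333, 9.6667, -8.3333, -2.3333, 3.6667
Σ(y_t−ȳ)(y_{t+1}−ȳ) = (-47.2222) + (-80.5556) + (-80.5556) + (19.4444) + (-8.5556) = -197.4444
Denominator Σ(y_t−ȳ)² = 283.3333
r_1 = -197.4444 / 283.3333 = -0.697

-0.697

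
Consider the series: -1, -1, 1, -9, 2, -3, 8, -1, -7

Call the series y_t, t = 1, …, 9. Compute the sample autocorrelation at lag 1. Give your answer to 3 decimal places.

Mean ȳ = (-1 − 1 + 1 − 9 + 2 − 3 + 8 − 1 − 7)/9 = -1.2222
Numerator Σ_{t=1}^{8}(y_t−ȳ)(y_{t+1}−ȳ) = -63.1605
Denominator Σ(y_t−ȳ)² = 197.5556
r_1 = -63.1605 / 197.5556 = -0.320

-0.320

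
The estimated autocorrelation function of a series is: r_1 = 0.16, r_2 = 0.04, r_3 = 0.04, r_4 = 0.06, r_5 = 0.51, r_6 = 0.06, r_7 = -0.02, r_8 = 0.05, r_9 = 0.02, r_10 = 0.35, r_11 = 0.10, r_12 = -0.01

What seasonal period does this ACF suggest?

The largest autocorrelation is r_5 = 0.51, with a weaker echo at lag 10 (0.35); the remaining lags stay at or below 0.16.
The dominant spike at lag 5 indicates a seasonal period of 5.

5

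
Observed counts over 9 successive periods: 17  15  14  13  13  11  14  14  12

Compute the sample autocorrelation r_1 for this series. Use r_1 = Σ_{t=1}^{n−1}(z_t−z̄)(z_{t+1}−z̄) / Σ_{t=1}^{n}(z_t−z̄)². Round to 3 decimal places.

0.231

Mean z̄ = (17 + 15 + 14 + 13 + 13 + 11 + 14 + 14 + 12)/9 = 13.6667
Numerator Σ_{t=1}^{8}(z_t−z̄)(z_{t+1}−z̄) = 5.5556
Denominator Σ(z_t−z̄)² = 24.0000
r_1 = 5.5556 / 24.0000 = 0.231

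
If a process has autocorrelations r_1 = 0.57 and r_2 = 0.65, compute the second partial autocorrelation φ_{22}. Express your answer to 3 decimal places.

φ_{22} = (r_2 − r_1²) / (1 − r_1²)
r_1² = (0.57)² = 0.3249
Numerator = 0.65 − 0.3249 = 0.3251; denominator = 1 − 0.3249 = 0.6751
φ_{22} = 0.3251 / 0.6751 = 0.482

0.482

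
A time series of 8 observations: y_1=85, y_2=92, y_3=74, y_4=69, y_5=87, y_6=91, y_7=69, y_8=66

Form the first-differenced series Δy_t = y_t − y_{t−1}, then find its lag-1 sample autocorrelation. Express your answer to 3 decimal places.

First differences Δy: 7, -18, -5, 18, 4, -22, -3
Mean of differences = -2.7143
Numerator Σ(Δy_t−Δȳ)(Δy_{t+1}−Δȳ) = -145.7959
Denominator Σ(Δy_t−Δȳ)² = 1179.4286
r_1(Δy) = -145.7959 / 1179.4286 = -0.124

-0.124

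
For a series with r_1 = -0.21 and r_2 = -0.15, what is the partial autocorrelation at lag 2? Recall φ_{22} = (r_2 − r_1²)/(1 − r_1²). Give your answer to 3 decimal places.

φ_{22} = (r_2 − r_1²) / (1 − r_1²)
r_1² = (-0.21)² = 0.0441
Numerator = -0.15 − 0.0441 = -0.1941; denominator = 1 − 0.0441 = 0.9559
φ_{22} = -0.1941 / 0.9559 = -0.203

-0.203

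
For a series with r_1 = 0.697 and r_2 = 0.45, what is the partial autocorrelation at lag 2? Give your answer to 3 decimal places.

φ_{22} = (r_2 − r_1²) / (1 − r_1²)
r_1² = (0.697)² = 0.485809
Numerator = 0.45 − 0.4858 = -0.0358; denominator = 1 − 0.4858 = 0.5142
φ_{22} = -0.0358 / 0.5142 = -0.070

-0.070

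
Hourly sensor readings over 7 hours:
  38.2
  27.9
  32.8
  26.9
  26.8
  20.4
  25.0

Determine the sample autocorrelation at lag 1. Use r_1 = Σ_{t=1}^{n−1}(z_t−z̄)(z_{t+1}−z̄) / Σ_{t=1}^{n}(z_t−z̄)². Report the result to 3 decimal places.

Mean z̄ = (38.2 + 27.9 + 32.8 + 26.9 + 26.8 + 20.4 + 25.0)/7 = 28.2857
Deviations from mean: 9.9143, -0.3857, 4.5143, -1.3857, -1.4857, -7.8857, -3.2857
Σ(z_t−z̄)(z_{t+1}−z̄) = (-3.8241) + (-1.7412) + (-6.2555) + (2.0588) + (11.7159) + (25.9102) = 27.8641
Denominator Σ(z_t−z̄)² = 195.9286
r_1 = 27.8641 / 195.9286 = 0.142

0.142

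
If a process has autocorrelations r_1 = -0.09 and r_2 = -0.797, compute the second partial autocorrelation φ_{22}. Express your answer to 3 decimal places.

-0.812

φ_{22} = (r_2 − r_1²) / (1 − r_1²)
r_1² = (-0.09)² = 0.0081
Numerator = -0.797 − 0.0081 = -0.8051; denominator = 1 − 0.0081 = 0.9919
φ_{22} = -0.8051 / 0.9919 = -0.812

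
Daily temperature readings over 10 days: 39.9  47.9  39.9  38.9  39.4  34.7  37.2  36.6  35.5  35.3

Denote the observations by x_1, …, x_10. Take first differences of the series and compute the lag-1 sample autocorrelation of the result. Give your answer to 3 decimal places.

-0.496

First differences Δx: 8.0, -8.0, -1.0, 0.5, -4.7, 2.5, -0.6, -1.1, -0.2
Mean of differences = -0.5111
Numerator Σ(Δx_t−Δx̄)(Δx_{t+1}−Δx̄) = -77.8190
Denominator Σ(Δx_t−Δx̄)² = 156.8489
r_1(Δx) = -77.8190 / 156.8489 = -0.496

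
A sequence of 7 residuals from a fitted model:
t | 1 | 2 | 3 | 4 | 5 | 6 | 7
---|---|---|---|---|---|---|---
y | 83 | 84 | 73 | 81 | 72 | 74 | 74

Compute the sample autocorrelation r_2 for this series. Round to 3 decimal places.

Mean ȳ = (83 + 84 + 73 + 81 + 72 + 74 + 74)/7 = 77.2857
Σ(y_t−ȳ)(y_{t+2}−ȳ) = (-24.4898) + (24.9388) + (22.6531) + (-12.2041) + (17.3673) = 28.2653
Denominator Σ(y_t−ȳ)² = 159.4286
r_2 = 28.2653 / 159.4286 = 0.177

0.177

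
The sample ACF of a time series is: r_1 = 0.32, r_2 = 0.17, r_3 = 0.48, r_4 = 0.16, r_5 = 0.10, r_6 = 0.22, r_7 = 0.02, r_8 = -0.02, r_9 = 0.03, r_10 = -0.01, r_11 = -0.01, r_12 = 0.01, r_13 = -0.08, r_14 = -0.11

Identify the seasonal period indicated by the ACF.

The largest autocorrelation is r_3 = 0.48; the remaining lags stay at or below 0.32. The elevated value at lag 1 (0.32), dropping to 0.17 at lag 2, reflects decaying short-term dependence rather than seasonality.
The dominant spike at lag 3 indicates a seasonal period of 3.

3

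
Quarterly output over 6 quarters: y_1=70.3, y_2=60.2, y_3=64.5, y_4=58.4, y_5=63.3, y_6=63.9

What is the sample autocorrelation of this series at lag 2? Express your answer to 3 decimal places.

0.250

Mean ȳ = (70.3 + 60.2 + 64.5 + 58.4 + 63.3 + 63.9)/6 = 63.4333
Σ(y_t−ȳ)(y_{t+2}−ȳ) = (7.3244) + (16.2744) + (-0.1422) + (-2.3489) = 21.1078
Denominator Σ(y_t−ȳ)² = 84.3133
r_2 = 21.1078 / 84.3133 = 0.250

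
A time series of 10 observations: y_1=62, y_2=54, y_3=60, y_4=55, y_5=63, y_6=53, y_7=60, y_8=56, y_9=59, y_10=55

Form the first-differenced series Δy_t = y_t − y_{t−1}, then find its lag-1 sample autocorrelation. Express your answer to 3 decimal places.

First differences Δy: -8, 6, -5, 8, -10, 7, -4, 3, -4
Mean of differences = -0.7778
Numerator Σ(Δy_t−Δȳ)(Δy_{t+1}−Δȳ) = -316.7160
Denominator Σ(Δy_t−Δȳ)² = 373.5556
r_1(Δy) = -316.7160 / 373.5556 = -0.848

-0.848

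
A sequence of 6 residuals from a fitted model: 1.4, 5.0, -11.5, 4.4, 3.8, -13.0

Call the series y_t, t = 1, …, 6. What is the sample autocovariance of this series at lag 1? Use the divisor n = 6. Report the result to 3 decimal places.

Mean ȳ = (1.4 + 5.0 − 11.5 + 4.4 + 3.8 − 13.0)/6 = -1.6500
Deviations: 3.0500, 6.6500, -9.8500, 6.0500, 5.4500, -11.3500
Σ_{t=1}^{5}(y_t−ȳ)(y_{t+1}−ȳ) = -133.6975
γ_1 = -133.6975 / 6 = -22.283

-22.283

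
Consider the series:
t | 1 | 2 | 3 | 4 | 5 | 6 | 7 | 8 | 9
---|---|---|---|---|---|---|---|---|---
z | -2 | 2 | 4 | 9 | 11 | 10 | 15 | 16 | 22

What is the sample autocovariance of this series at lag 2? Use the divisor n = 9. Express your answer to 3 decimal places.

15.383

Mean z̄ = (-2 + 2 + 4 + 9 + 11 + 10 + 15 + 16 + 22)/9 = 9.6667
Σ_{t=1}^{7}(z_t−z̄)(z_{t+2}−z̄) = 138.4444
γ_2 = 138.4444 / 9 = 15.383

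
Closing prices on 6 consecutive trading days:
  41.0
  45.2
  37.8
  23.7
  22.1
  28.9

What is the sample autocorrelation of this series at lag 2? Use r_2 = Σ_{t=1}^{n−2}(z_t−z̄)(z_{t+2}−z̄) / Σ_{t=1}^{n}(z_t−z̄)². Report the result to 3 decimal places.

-0.194

Mean z̄ = (41.0 + 45.2 + 37.8 + 23.7 + 22.1 + 28.9)/6 = 33.1167
Σ(z_t−z̄)(z_{t+2}−z̄) = (36.9203) + (-113.7847) + (-51.5947) + (39.7069) = -88.7522
Denominator Σ(z_t−z̄)² = 457.9083
r_2 = -88.7522 / 457.9083 = -0.194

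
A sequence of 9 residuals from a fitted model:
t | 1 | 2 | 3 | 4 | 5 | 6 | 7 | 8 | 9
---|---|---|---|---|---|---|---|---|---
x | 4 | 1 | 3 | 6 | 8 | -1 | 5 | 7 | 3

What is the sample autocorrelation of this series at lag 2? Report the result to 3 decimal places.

-0.485

Mean x̄ = (4 + 1 + 3 + 6 + 8 − 1 + 5 + 7 + 3)/9 = 4.0000
Σ(x_t−x̄)(x_{t+2}−x̄) = (0.0000) + (-6.0000) + (-4.0000) + (-10.0000) + (4.0000) + (-15.0000) + (-1.0000) = -32.0000
Denominator Σ(x_t−x̄)² = 66.0000
r_2 = -32.0000 / 66.0000 = -0.485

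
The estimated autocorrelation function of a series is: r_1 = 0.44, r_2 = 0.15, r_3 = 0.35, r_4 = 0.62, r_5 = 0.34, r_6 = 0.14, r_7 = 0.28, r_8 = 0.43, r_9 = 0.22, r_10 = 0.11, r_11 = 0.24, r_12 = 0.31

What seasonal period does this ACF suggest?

4

The largest autocorrelation is r_4 = 0.62; the remaining lags stay at or below 0.44. The elevated value at lag 1 (0.44), dropping to 0.15 at lag 2, reflects decaying short-term dependence rather than seasonality.
The dominant spike at lag 4 indicates a seasonal period of 4.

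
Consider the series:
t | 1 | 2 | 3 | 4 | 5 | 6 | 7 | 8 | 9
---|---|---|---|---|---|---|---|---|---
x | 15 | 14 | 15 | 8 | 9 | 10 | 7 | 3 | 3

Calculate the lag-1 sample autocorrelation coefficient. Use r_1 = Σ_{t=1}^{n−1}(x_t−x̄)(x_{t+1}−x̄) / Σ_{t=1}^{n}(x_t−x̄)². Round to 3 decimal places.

Mean x̄ = (15 + 14 + 15 + 8 + 9 + 10 + 7 + 3 + 3)/9 = 9.3333
Numerator Σ_{t=1}^{8}(x_t−x̄)(x_{t+1}−x̄) = 98.8889
Denominator Σ(x_t−x̄)² = 174.0000
r_1 = 98.8889 / 174.0000 = 0.568

0.568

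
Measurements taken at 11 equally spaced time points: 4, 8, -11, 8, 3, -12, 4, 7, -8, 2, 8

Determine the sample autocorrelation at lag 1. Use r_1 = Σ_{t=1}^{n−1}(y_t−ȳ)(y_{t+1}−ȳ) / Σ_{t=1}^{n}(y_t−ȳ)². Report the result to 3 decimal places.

Mean ȳ = (4 + 8 − 11 + 8 + 3 − 12 + 4 + 7 − 8 + 2 + 8)/11 = 1.1818
Numerator Σ_{t=1}^{10}(y_t−ȳ)(y_{t+1}−ȳ) = -234.5785
Denominator Σ(y_t−ȳ)² = 599.6364
r_1 = -234.5785 / 599.6364 = -0.391

-0.391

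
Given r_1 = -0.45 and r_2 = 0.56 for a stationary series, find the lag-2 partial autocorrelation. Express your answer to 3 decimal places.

φ_{22} = (r_2 − r_1²) / (1 − r_1²)
r_1² = (-0.45)² = 0.2025
Numerator = 0.56 − 0.2025 = 0.3575; denominator = 1 − 0.2025 = 0.7975
φ_{22} = 0.3575 / 0.7975 = 0.448

0.448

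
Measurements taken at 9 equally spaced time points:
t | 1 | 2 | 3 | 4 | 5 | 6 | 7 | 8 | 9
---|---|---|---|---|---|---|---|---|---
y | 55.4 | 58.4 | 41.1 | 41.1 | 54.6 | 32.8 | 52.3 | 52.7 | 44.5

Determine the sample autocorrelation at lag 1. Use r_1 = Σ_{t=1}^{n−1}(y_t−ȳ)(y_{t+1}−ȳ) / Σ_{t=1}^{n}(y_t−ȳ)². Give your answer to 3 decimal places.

Mean ȳ = (55.4 + 58.4 + 41.1 + 41.1 + 54.6 + 32.8 + 52.3 + 52.7 + 44.5)/9 = 48.1000
Numerator Σ_{t=1}^{8}(y_t−ȳ)(y_{t+1}−ȳ) = -154.3600
Denominator Σ(y_t−ȳ)² = 585.4800
r_1 = -154.3600 / 585.4800 = -0.264

-0.264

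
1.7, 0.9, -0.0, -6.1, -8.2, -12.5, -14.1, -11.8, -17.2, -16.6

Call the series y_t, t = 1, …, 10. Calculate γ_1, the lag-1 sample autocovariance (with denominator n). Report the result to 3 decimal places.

33.586

Mean ȳ = (1.7 + 0.9 − 0.0 − 6.1 − 8.2 − 12.5 − 14.1 − 11.8 − 17.2 − 16.6)/10 = -8.3900
Σ_{t=1}^{9}(y_t−ȳ)(y_{t+1}−ȳ) = 335.8579
γ_1 = 335.8579 / 10 = 33.586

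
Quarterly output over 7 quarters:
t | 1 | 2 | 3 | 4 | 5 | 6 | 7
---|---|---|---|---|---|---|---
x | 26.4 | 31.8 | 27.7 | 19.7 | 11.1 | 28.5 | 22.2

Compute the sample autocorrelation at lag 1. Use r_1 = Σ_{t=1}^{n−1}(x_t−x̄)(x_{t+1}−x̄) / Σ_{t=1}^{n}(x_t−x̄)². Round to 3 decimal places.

Mean x̄ = (26.4 + 31.8 + 27.7 + 19.7 + 11.1 + 28.5 + 22.2)/7 = 23.9143
Deviations from mean: 2.4857, 7.8857, 3.7857, -4.2143, -12.8143, 4.5857, -1.7143
Σ(x_t−x̄)(x_{t+1}−x̄) = (19.6016) + (29.8531) + (-15.9541) + (54.0031) + (-58.7627) + (-7.8612) = 20.8798
Denominator Σ(x_t−x̄)² = 288.6286
r_1 = 20.8798 / 288.6286 = 0.072

0.072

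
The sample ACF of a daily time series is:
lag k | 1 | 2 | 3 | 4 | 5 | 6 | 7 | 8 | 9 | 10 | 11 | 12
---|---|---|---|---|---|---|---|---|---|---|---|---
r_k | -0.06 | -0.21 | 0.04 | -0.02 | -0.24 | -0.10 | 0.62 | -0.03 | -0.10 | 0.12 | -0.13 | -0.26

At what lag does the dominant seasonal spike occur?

The largest autocorrelation is r_7 = 0.62; the remaining lags stay at or below 0.12.
The dominant spike at lag 7 indicates a seasonal period of 7.

7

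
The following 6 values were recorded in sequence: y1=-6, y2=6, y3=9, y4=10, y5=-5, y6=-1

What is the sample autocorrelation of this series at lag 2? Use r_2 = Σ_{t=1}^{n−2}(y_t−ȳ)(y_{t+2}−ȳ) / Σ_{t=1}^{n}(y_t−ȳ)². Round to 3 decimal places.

Mean ȳ = (-6 + 6 + 9 + 10 − 5 − 1)/6 = 2.1667
Deviations from mean: -8.1667, 3.8333, 6.8333, 7.8333, -7.1667, -3.1667
Σ(y_t−ȳ)(y_{t+2}−ȳ) = (-55.8056) + (30.0278) + (-48.9722) + (-24.8056) = -99.5556
Denominator Σ(y_t−ȳ)² = 250.8333
r_2 = -99.5556 / 250.8333 = -0.397

-0.397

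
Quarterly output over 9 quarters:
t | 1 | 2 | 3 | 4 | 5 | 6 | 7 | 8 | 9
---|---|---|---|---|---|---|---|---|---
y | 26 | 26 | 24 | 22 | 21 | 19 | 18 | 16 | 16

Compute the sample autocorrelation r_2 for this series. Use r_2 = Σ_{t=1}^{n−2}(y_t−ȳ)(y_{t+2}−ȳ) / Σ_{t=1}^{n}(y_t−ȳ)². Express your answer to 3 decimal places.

Mean ȳ = (26 + 26 + 24 + 22 + 21 + 19 + 18 + 16 + 16)/9 = 20.8889
Numerator Σ_{t=1}^{7}(y_t−ȳ)(y_{t+2}−ȳ) = 42.8642
Denominator Σ(y_t−ȳ)² = 122.8889
r_2 = 42.8642 / 122.8889 = 0.349

0.349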